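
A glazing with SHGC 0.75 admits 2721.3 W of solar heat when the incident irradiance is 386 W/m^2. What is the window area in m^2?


Rearrange Q = Area * SHGC * Irradiance:
  Area = Q / (SHGC * Irradiance)
  Area = 2721.3 / (0.75 * 386) = 9.4 m^2

9.4 m^2


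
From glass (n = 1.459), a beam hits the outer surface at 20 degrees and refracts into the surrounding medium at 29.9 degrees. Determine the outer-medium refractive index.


Apply Snell's law: n1 * sin(theta1) = n2 * sin(theta2)
  n2 = n1 * sin(theta1) / sin(theta2)
  sin(20) = 0.34202
  sin(29.9) = 0.498488
  n2 = 1.459 * 0.34202 / 0.498488 = 1.001

1.001


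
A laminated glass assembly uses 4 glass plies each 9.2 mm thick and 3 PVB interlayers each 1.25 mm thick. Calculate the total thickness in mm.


Total thickness = glass contribution + PVB contribution
  Glass: 4 * 9.2 = 36.8 mm
  PVB: 3 * 1.25 = 3.75 mm
  Total = 36.8 + 3.75 = 40.55 mm

40.55 mm


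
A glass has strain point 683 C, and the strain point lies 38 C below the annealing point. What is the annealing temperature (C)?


T_anneal = T_strain + gap:
  T_anneal = 683 + 38 = 721 C

721 C


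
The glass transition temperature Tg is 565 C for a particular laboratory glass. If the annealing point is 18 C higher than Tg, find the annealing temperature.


The annealing temperature is Tg plus the offset:
  T_anneal = 565 + 18 = 583 C

583 C


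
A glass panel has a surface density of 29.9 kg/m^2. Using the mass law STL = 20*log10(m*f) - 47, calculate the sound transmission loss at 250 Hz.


Mass law: STL = 20 * log10(m * f) - 47
  m * f = 29.9 * 250 = 7475
  log10(7475) = 3.87361
  STL = 20 * 3.87361 - 47 = 77.4722 - 47 = 30.5 dB

30.5 dB


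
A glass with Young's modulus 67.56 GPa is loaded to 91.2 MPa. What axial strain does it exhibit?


Rearrange E = sigma / epsilon:
  epsilon = sigma / E
  E (MPa) = 67.56 * 1000 = 67560
  epsilon = 91.2 / 67560 = 0.00135

0.00135


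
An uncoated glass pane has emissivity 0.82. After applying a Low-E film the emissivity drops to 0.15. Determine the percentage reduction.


Percentage reduction = (1 - coated/uncoated) * 100
  Ratio = 0.15 / 0.82 = 0.1829
  Reduction = (1 - 0.1829) * 100 = 81.7%

81.7%


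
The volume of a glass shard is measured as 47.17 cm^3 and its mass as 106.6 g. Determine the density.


Use the definition of density:
  rho = mass / volume
  rho = 106.6 / 47.17 = 2.26 g/cm^3

2.26 g/cm^3


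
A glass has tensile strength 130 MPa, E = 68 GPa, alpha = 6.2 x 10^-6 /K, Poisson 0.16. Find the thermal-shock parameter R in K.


Thermal shock resistance: R = sigma * (1 - nu) / (E * alpha)
  Numerator = 130 * (1 - 0.16) = 109.2
  Denominator = 68 * 1000 * (6.2 x 10^-6) = 0.4216
  R = 109.2 / 0.4216 = 259.0 K

259.0 K


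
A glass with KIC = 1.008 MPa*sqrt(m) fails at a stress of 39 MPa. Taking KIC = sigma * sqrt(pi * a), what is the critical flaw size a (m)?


Rearrange KIC = sigma * sqrt(pi * a):
  sqrt(pi * a) = KIC / sigma
  sqrt(pi * a) = 1.008 / 39 = 0.025846
  a = (KIC / sigma)^2 / pi
  a = 0.025846^2 / pi = 0.0002126 m

0.0002126 m


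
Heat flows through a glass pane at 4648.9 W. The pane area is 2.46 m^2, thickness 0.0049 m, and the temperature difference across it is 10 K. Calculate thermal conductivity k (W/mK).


Fourier's law rearranged: k = Q * t / (A * dT)
  Numerator = 4648.9 * 0.0049 = 22.77961
  Denominator = 2.46 * 10 = 24.6
  k = 22.77961 / 24.6 = 0.926 W/mK

0.926 W/mK


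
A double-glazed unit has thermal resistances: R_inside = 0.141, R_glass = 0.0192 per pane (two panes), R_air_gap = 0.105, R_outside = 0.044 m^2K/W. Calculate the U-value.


Total thermal resistance (series):
  R_total = R_in + R_glass + R_air + R_glass + R_out
  R_total = 0.141 + 0.0192 + 0.105 + 0.0192 + 0.044 = 0.3284 m^2K/W
U-value = 1 / R_total = 1 / 0.3284 = 3.045 W/m^2K

3.045 W/m^2K


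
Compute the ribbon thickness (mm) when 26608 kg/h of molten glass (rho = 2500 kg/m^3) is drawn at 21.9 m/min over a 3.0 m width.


Ribbon cross-section from mass balance:
  Volume rate = throughput / density = 26608 / 2500 = 10.6432 m^3/h
  thickness = volume rate / (speed * 60 * width), i.e.
  thickness = throughput / (60 * speed * width * density) * 1000
  thickness = 26608 / (60 * 21.9 * 3.0 * 2500) * 1000 = 2.7 mm

2.7 mm


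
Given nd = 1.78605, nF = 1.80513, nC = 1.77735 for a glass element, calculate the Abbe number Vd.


Abbe number formula: Vd = (nd - 1) / (nF - nC)
  nd - 1 = 1.78605 - 1 = 0.78605
  nF - nC = 1.80513 - 1.77735 = 0.02778
  Vd = 0.78605 / 0.02778 = 28.3

28.3


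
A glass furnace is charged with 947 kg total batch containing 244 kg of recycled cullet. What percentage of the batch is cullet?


Cullet ratio = (cullet mass / total batch mass) * 100
  Ratio = 244 / 947 * 100 = 25.77%

25.77%


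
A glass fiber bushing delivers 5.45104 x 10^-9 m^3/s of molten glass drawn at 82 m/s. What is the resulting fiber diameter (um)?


Cross-sectional area from continuity:
  A = Q / v = 5.45104 x 10^-9 / 82 = 6.64761 x 10^-11 m^2
Diameter from circular cross-section:
  d = sqrt(4A / pi) * 10^6 (m -> um)
  d = sqrt(4 * 6.64761 x 10^-11 / pi) * 10^6 = 9.2 um

9.2 um


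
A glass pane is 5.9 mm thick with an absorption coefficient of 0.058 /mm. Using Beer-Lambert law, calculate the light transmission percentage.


Beer-Lambert law: T = exp(-alpha * thickness)
  exponent = -0.058 * 5.9 = -0.3422
  T = exp(-0.3422) = 0.7102
  Percentage = 0.7102 * 100 = 71.02%

71.02%


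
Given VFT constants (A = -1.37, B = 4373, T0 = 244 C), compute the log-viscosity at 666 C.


VFT equation: log(eta) = A + B / (T - T0)
  T - T0 = 666 - 244 = 422
  B / (T - T0) = 4373 / 422 = 10.363
  log(eta) = -1.37 + 10.363 = 8.993

8.993


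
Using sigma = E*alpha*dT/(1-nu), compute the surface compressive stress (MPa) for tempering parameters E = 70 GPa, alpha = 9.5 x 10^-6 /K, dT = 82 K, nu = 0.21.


Tempering stress: sigma = E * alpha * dT / (1 - nu)
  E (MPa) = 70 * 1000 = 70000
  Numerator = 70000 * (9.5 x 10^-6) * 82 = 54.53
  Denominator = 1 - 0.21 = 0.79
  sigma = 54.53 / 0.79 = 69.0 MPa

69.0 MPa


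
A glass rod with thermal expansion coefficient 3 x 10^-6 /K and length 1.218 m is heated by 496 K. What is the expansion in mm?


Thermal expansion formula: dL = alpha * L0 * dT
  dL = (3 x 10^-6) * 1.218 * 496 = 0.00181238 m
Convert to mm: 0.00181238 * 1000 = 1.8124 mm

1.8124 mm


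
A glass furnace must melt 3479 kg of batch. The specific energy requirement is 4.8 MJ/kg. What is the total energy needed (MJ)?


Total energy = mass * specific energy
  E = 3479 * 4.8 = 16699.2 MJ

16699.2 MJ


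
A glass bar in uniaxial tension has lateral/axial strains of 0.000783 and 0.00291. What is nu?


Poisson's ratio: nu = lateral strain / axial strain
  nu = 0.000783 / 0.00291 = 0.2691

0.2691


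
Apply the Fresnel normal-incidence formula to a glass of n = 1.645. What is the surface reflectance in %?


Fresnel reflectance at normal incidence:
  R = ((n - 1)/(n + 1))^2
  (n - 1)/(n + 1) = (1.645 - 1)/(1.645 + 1) = 0.243856
  R = 0.243856^2 = 0.0594657
  R(%) = 0.0594657 * 100 = 5.947%

5.947%


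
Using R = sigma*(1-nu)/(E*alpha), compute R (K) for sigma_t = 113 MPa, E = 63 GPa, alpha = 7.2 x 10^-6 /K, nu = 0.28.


Thermal shock resistance: R = sigma * (1 - nu) / (E * alpha)
  Numerator = 113 * (1 - 0.28) = 81.36
  Denominator = 63 * 1000 * (7.2 x 10^-6) = 0.4536
  R = 81.36 / 0.4536 = 179.4 K

179.4 K


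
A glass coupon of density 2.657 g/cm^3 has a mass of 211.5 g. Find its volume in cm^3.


Rearrange rho = m / V:
  V = m / rho
  V = 211.5 / 2.657 = 79.601 cm^3

79.601 cm^3


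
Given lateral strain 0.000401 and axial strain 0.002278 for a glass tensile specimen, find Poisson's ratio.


Poisson's ratio: nu = lateral strain / axial strain
  nu = 0.000401 / 0.002278 = 0.176

0.176


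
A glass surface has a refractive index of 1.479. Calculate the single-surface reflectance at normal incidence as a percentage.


Fresnel reflectance at normal incidence:
  R = ((n - 1)/(n + 1))^2
  (n - 1)/(n + 1) = (1.479 - 1)/(1.479 + 1) = 0.193223
  R = 0.193223^2 = 0.0373351
  R(%) = 0.0373351 * 100 = 3.734%

3.734%


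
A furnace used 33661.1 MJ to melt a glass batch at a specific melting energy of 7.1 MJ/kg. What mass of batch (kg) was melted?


Rearrange E = m * s for m:
  m = E / s
  m = 33661.1 / 7.1 = 4741.0 kg

4741.0 kg


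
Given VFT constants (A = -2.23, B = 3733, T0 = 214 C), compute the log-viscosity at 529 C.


VFT equation: log(eta) = A + B / (T - T0)
  T - T0 = 529 - 214 = 315
  B / (T - T0) = 3733 / 315 = 11.851
  log(eta) = -2.23 + 11.851 = 9.621

9.621


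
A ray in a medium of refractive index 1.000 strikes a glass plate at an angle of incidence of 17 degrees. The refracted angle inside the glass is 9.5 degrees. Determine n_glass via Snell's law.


Apply Snell's law: n1 * sin(theta1) = n2 * sin(theta2)
  n2 = n1 * sin(theta1) / sin(theta2)
  sin(17) = 0.292372
  sin(9.5) = 0.165048
  n2 = 1.000 * 0.292372 / 0.165048 = 1.7714

1.7714


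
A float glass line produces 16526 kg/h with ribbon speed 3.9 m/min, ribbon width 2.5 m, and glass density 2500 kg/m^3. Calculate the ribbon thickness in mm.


Ribbon cross-section from mass balance:
  Volume rate = throughput / density = 16526 / 2500 = 6.6104 m^3/h
  thickness = volume rate / (speed * 60 * width), i.e.
  thickness = throughput / (60 * speed * width * density) * 1000
  thickness = 16526 / (60 * 3.9 * 2.5 * 2500) * 1000 = 11.3 mm

11.3 mm


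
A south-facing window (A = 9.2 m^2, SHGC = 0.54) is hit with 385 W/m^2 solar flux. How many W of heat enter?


Solar heat gain: Q = Area * SHGC * Irradiance
  Q = 9.2 * 0.54 * 385 = 1912.7 W

1912.7 W


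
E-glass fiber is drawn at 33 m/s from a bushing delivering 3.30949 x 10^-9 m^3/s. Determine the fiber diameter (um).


Cross-sectional area from continuity:
  A = Q / v = 3.30949 x 10^-9 / 33 = 1.002876 x 10^-10 m^2
Diameter from circular cross-section:
  d = sqrt(4A / pi) * 10^6 (m -> um)
  d = sqrt(4 * 1.002876 x 10^-10 / pi) * 10^6 = 11.3 um

11.3 um


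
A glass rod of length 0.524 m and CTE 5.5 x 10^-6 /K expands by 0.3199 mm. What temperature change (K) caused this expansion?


Rearrange dL = alpha * L0 * dT for dT:
  dT = dL / (alpha * L0)
  dL (m) = 0.3199 / 1000 = 0.0003199
  dT = 0.0003199 / ((5.5 x 10^-6) * 0.524) = 111.0 K

111.0 K


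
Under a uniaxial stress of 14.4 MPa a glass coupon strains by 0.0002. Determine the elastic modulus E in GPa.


Young's modulus: E = stress / strain
  E = 14.4 MPa / 0.0002 = 72000 MPa
Convert to GPa: 72000 / 1000 = 72.0 GPa

72.0 GPa


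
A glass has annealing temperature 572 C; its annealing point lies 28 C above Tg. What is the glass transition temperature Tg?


Rearrange T_anneal = Tg + offset for Tg:
  Tg = T_anneal - offset = 572 - 28 = 544 C

544 C


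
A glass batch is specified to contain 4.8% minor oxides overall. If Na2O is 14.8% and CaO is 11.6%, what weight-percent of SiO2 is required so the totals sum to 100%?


Known pieces sum to 100%:
  SiO2 = 100 - (others + Na2O + CaO)
  SiO2 = 100 - (4.8 + 14.8 + 11.6) = 68.8%

68.8%


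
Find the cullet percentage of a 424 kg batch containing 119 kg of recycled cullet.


Cullet ratio = (cullet mass / total batch mass) * 100
  Ratio = 119 / 424 * 100 = 28.07%

28.07%


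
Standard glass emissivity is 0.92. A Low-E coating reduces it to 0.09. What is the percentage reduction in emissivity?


Percentage reduction = (1 - coated/uncoated) * 100
  Ratio = 0.09 / 0.92 = 0.0978
  Reduction = (1 - 0.0978) * 100 = 90.2%

90.2%


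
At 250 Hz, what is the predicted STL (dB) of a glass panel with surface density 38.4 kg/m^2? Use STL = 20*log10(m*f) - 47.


Mass law: STL = 20 * log10(m * f) - 47
  m * f = 38.4 * 250 = 9600
  log10(9600) = 3.98227
  STL = 20 * 3.98227 - 47 = 79.6454 - 47 = 32.6 dB

32.6 dB


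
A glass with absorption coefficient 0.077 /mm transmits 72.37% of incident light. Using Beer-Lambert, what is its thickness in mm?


Rearrange T = exp(-alpha * thickness):
  thickness = -ln(T) / alpha
  T = 72.37/100 = 0.7237
  ln(T) = -0.32338
  -ln(T) = 0.32338
  thickness = 0.32338 / 0.077 = 4.2 mm

4.2 mm


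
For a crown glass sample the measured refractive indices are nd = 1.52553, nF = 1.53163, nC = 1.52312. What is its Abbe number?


Abbe number formula: Vd = (nd - 1) / (nF - nC)
  nd - 1 = 1.52553 - 1 = 0.52553
  nF - nC = 1.53163 - 1.52312 = 0.00851
  Vd = 0.52553 / 0.00851 = 61.75

61.75


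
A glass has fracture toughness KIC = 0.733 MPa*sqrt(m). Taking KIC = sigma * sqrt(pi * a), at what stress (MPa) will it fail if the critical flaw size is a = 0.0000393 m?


Rearrange KIC = sigma * sqrt(pi * a):
  sigma = KIC / sqrt(pi * a)
  sqrt(pi * 0.0000393) = 0.011111
  sigma = 0.733 / 0.011111 = 65.97 MPa

65.97 MPa


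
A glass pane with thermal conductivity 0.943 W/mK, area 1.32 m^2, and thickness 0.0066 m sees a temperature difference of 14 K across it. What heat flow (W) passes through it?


Fourier's law: Q = k * A * dT / t
  Q = 0.943 * 1.32 * 14 / 0.0066
  Q = 17.42664 / 0.0066 = 2640.4 W

2640.4 W


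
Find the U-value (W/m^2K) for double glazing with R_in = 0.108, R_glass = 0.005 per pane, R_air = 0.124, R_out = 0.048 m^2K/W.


Total thermal resistance (series):
  R_total = R_in + R_glass + R_air + R_glass + R_out
  R_total = 0.108 + 0.005 + 0.124 + 0.005 + 0.048 = 0.29 m^2K/W
U-value = 1 / R_total = 1 / 0.29 = 3.448 W/m^2K

3.448 W/m^2K


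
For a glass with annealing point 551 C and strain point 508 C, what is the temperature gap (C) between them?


Gap = T_anneal - T_strain:
  gap = 551 - 508 = 43 C

43 C


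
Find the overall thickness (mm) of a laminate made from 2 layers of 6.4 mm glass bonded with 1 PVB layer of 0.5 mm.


Total thickness = glass contribution + PVB contribution
  Glass: 2 * 6.4 = 12.8 mm
  PVB: 1 * 0.5 = 0.5 mm
  Total = 12.8 + 0.5 = 13.3 mm

13.3 mm


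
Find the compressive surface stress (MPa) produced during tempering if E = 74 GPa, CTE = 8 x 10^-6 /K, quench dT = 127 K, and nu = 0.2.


Tempering stress: sigma = E * alpha * dT / (1 - nu)
  E (MPa) = 74 * 1000 = 74000
  Numerator = 74000 * (8 x 10^-6) * 127 = 75.184
  Denominator = 1 - 0.2 = 0.8
  sigma = 75.184 / 0.8 = 94.0 MPa

94.0 MPa


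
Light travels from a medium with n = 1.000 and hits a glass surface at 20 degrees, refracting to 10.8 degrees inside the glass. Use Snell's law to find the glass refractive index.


Apply Snell's law: n1 * sin(theta1) = n2 * sin(theta2)
  n2 = n1 * sin(theta1) / sin(theta2)
  sin(20) = 0.34202
  sin(10.8) = 0.187381
  n2 = 1.000 * 0.34202 / 0.187381 = 1.8253

1.8253


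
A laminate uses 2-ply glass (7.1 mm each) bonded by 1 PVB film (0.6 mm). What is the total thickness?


Total thickness = glass contribution + PVB contribution
  Glass: 2 * 7.1 = 14.2 mm
  PVB: 1 * 0.6 = 0.6 mm
  Total = 14.2 + 0.6 = 14.8 mm

14.8 mm


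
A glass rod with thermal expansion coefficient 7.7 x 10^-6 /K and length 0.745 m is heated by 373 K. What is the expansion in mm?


Thermal expansion formula: dL = alpha * L0 * dT
  dL = (7.7 x 10^-6) * 0.745 * 373 = 0.00213971 m
Convert to mm: 0.00213971 * 1000 = 2.1397 mm

2.1397 mm


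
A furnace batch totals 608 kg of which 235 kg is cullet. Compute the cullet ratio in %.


Cullet ratio = (cullet mass / total batch mass) * 100
  Ratio = 235 / 608 * 100 = 38.65%

38.65%


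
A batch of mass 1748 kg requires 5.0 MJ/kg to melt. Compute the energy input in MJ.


Total energy = mass * specific energy
  E = 1748 * 5.0 = 8740 MJ

8740 MJ


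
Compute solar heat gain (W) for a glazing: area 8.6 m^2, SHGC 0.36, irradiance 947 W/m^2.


Solar heat gain: Q = Area * SHGC * Irradiance
  Q = 8.6 * 0.36 * 947 = 2931.9 W

2931.9 W


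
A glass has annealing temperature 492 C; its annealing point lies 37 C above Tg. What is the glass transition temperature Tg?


Rearrange T_anneal = Tg + offset for Tg:
  Tg = T_anneal - offset = 492 - 37 = 455 C

455 C


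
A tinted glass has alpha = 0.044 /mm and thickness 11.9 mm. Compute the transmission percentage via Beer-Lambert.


Beer-Lambert law: T = exp(-alpha * thickness)
  exponent = -0.044 * 11.9 = -0.5236
  T = exp(-0.5236) = 0.5924
  Percentage = 0.5924 * 100 = 59.24%

59.24%


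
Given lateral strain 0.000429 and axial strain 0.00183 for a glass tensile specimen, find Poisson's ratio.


Poisson's ratio: nu = lateral strain / axial strain
  nu = 0.000429 / 0.00183 = 0.2344

0.2344


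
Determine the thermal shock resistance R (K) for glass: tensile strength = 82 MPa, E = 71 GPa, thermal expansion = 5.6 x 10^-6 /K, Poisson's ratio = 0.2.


Thermal shock resistance: R = sigma * (1 - nu) / (E * alpha)
  Numerator = 82 * (1 - 0.2) = 65.6
  Denominator = 71 * 1000 * (5.6 x 10^-6) = 0.3976
  R = 65.6 / 0.3976 = 165.0 K

165.0 K


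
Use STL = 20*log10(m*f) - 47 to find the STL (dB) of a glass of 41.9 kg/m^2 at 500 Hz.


Mass law: STL = 20 * log10(m * f) - 47
  m * f = 41.9 * 500 = 20950
  log10(20950) = 4.32118
  STL = 20 * 4.32118 - 47 = 86.4236 - 47 = 39.4 dB

39.4 dB


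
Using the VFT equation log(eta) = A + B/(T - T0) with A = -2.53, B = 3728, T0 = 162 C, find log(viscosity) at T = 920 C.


VFT equation: log(eta) = A + B / (T - T0)
  T - T0 = 920 - 162 = 758
  B / (T - T0) = 3728 / 758 = 4.918
  log(eta) = -2.53 + 4.918 = 2.388

2.388


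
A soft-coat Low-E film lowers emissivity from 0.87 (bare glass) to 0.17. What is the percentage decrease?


Percentage reduction = (1 - coated/uncoated) * 100
  Ratio = 0.17 / 0.87 = 0.1954
  Reduction = (1 - 0.1954) * 100 = 80.5%

80.5%


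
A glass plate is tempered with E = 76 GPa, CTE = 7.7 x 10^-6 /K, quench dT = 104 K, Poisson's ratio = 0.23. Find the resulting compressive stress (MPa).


Tempering stress: sigma = E * alpha * dT / (1 - nu)
  E (MPa) = 76 * 1000 = 76000
  Numerator = 76000 * (7.7 x 10^-6) * 104 = 60.8608
  Denominator = 1 - 0.23 = 0.77
  sigma = 60.8608 / 0.77 = 79.0 MPa

79.0 MPa


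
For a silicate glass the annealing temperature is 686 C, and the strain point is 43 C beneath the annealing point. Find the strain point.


Strain point = annealing point - difference:
  T_strain = 686 - 43 = 643 C

643 C


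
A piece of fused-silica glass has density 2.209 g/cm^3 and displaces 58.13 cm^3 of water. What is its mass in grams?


Rearrange rho = m / V:
  m = rho * V
  m = 2.209 * 58.13 = 128.409 g

128.409 g


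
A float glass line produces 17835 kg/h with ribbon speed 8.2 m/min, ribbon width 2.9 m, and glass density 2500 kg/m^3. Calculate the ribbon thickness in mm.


Ribbon cross-section from mass balance:
  Volume rate = throughput / density = 17835 / 2500 = 7.134 m^3/h
  thickness = volume rate / (speed * 60 * width), i.e.
  thickness = throughput / (60 * speed * width * density) * 1000
  thickness = 17835 / (60 * 8.2 * 2.9 * 2500) * 1000 = 5.0 mm

5.0 mm


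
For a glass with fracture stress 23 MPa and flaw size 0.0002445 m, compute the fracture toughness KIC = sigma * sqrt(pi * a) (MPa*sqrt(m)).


Fracture toughness: KIC = sigma * sqrt(pi * a)
  pi * a = pi * 0.0002445 = 0.000768119
  sqrt(pi * a) = 0.027715
  KIC = 23 * 0.027715 = 0.637 MPa*sqrt(m)

0.637 MPa*sqrt(m)


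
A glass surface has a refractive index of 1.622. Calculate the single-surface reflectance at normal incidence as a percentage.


Fresnel reflectance at normal incidence:
  R = ((n - 1)/(n + 1))^2
  (n - 1)/(n + 1) = (1.622 - 1)/(1.622 + 1) = 0.237223
  R = 0.237223^2 = 0.0562748
  R(%) = 0.0562748 * 100 = 5.627%

5.627%


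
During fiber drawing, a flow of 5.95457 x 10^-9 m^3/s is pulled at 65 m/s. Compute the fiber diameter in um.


Cross-sectional area from continuity:
  A = Q / v = 5.95457 x 10^-9 / 65 = 9.160877 x 10^-11 m^2
Diameter from circular cross-section:
  d = sqrt(4A / pi) * 10^6 (m -> um)
  d = sqrt(4 * 9.160877 x 10^-11 / pi) * 10^6 = 10.8 um

10.8 um


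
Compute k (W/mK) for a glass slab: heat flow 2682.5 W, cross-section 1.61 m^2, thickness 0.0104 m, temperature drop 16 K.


Fourier's law rearranged: k = Q * t / (A * dT)
  Numerator = 2682.5 * 0.0104 = 27.898
  Denominator = 1.61 * 16 = 25.76
  k = 27.898 / 25.76 = 1.083 W/mK

1.083 W/mK


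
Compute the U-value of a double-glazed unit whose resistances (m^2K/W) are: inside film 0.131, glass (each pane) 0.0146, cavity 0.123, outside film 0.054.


Total thermal resistance (series):
  R_total = R_in + R_glass + R_air + R_glass + R_out
  R_total = 0.131 + 0.0146 + 0.123 + 0.0146 + 0.054 = 0.3372 m^2K/W
U-value = 1 / R_total = 1 / 0.3372 = 2.966 W/m^2K

2.966 W/m^2K


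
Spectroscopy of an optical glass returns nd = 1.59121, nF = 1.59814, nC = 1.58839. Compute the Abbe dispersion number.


Abbe number formula: Vd = (nd - 1) / (nF - nC)
  nd - 1 = 1.59121 - 1 = 0.59121
  nF - nC = 1.59814 - 1.58839 = 0.00975
  Vd = 0.59121 / 0.00975 = 60.64

60.64


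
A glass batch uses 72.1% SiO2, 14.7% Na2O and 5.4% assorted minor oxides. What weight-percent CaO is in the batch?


Pieces sum to 100%:
  CaO = 100 - (SiO2 + Na2O + others)
  CaO = 100 - (72.1 + 14.7 + 5.4) = 7.8%

7.8%


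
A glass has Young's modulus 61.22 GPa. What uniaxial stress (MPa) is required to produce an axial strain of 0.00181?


Rearrange E = sigma / epsilon:
  sigma = E * epsilon
  E (MPa) = 61.22 * 1000 = 61220
  sigma = 61220 * 0.00181 = 110.81 MPa

110.81 MPa


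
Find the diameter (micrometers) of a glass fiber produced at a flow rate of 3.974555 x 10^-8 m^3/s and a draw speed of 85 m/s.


Cross-sectional area from continuity:
  A = Q / v = 3.974555 x 10^-8 / 85 = 4.675947 x 10^-10 m^2
Diameter from circular cross-section:
  d = sqrt(4A / pi) * 10^6 (m -> um)
  d = sqrt(4 * 4.675947 x 10^-10 / pi) * 10^6 = 24.4 um

24.4 um


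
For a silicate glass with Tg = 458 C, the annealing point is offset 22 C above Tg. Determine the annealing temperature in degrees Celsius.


The annealing temperature is Tg plus the offset:
  T_anneal = 458 + 22 = 480 C

480 C


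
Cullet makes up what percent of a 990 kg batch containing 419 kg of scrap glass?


Cullet ratio = (cullet mass / total batch mass) * 100
  Ratio = 419 / 990 * 100 = 42.32%

42.32%


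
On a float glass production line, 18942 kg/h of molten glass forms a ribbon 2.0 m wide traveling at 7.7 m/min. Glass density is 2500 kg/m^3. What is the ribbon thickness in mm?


Ribbon cross-section from mass balance:
  Volume rate = throughput / density = 18942 / 2500 = 7.5768 m^3/h
  thickness = volume rate / (speed * 60 * width), i.e.
  thickness = throughput / (60 * speed * width * density) * 1000
  thickness = 18942 / (60 * 7.7 * 2.0 * 2500) * 1000 = 8.2 mm

8.2 mm


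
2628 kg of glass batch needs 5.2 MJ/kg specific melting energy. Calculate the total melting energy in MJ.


Total energy = mass * specific energy
  E = 2628 * 5.2 = 13665.6 MJ

13665.6 MJ


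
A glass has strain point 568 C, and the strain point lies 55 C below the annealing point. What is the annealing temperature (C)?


T_anneal = T_strain + gap:
  T_anneal = 568 + 55 = 623 C

623 C


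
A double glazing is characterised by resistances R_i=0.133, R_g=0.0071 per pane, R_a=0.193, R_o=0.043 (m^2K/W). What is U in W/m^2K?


Total thermal resistance (series):
  R_total = R_in + R_glass + R_air + R_glass + R_out
  R_total = 0.133 + 0.0071 + 0.193 + 0.0071 + 0.043 = 0.3832 m^2K/W
U-value = 1 / R_total = 1 / 0.3832 = 2.61 W/m^2K

2.61 W/m^2K


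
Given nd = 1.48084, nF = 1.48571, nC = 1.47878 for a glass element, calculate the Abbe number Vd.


Abbe number formula: Vd = (nd - 1) / (nF - nC)
  nd - 1 = 1.48084 - 1 = 0.48084
  nF - nC = 1.48571 - 1.47878 = 0.00693
  Vd = 0.48084 / 0.00693 = 69.39

69.39


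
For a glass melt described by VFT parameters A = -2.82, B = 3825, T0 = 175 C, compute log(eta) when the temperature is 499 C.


VFT equation: log(eta) = A + B / (T - T0)
  T - T0 = 499 - 175 = 324
  B / (T - T0) = 3825 / 324 = 11.806
  log(eta) = -2.82 + 11.806 = 8.986

8.986


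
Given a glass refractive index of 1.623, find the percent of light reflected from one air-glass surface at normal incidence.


Fresnel reflectance at normal incidence:
  R = ((n - 1)/(n + 1))^2
  (n - 1)/(n + 1) = (1.623 - 1)/(1.623 + 1) = 0.237514
  R = 0.237514^2 = 0.0564129
  R(%) = 0.0564129 * 100 = 5.641%

5.641%


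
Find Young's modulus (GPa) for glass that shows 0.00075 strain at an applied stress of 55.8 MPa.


Young's modulus: E = stress / strain
  E = 55.8 MPa / 0.00075 = 74400 MPa
Convert to GPa: 74400 / 1000 = 74.4 GPa

74.4 GPa


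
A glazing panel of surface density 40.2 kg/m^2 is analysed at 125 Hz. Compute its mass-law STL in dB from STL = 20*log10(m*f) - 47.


Mass law: STL = 20 * log10(m * f) - 47
  m * f = 40.2 * 125 = 5025
  log10(5025) = 3.70114
  STL = 20 * 3.70114 - 47 = 74.0228 - 47 = 27.0 dB

27.0 dB


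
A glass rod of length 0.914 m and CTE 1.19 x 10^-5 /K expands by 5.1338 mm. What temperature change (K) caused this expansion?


Rearrange dL = alpha * L0 * dT for dT:
  dT = dL / (alpha * L0)
  dL (m) = 5.1338 / 1000 = 0.0051338
  dT = 0.0051338 / ((1.19 x 10^-5) * 0.914) = 472.0 K

472.0 K


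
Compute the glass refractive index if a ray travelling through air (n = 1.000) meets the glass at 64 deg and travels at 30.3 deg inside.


Apply Snell's law: n1 * sin(theta1) = n2 * sin(theta2)
  n2 = n1 * sin(theta1) / sin(theta2)
  sin(64) = 0.898794
  sin(30.3) = 0.504528
  n2 = 1.000 * 0.898794 / 0.504528 = 1.7815

1.7815


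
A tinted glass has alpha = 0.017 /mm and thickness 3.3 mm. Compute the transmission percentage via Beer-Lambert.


Beer-Lambert law: T = exp(-alpha * thickness)
  exponent = -0.017 * 3.3 = -0.0561
  T = exp(-0.0561) = 0.9454
  Percentage = 0.9454 * 100 = 94.54%

94.54%


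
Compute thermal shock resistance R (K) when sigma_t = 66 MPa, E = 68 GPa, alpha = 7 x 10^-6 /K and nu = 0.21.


Thermal shock resistance: R = sigma * (1 - nu) / (E * alpha)
  Numerator = 66 * (1 - 0.21) = 52.14
  Denominator = 68 * 1000 * (7 x 10^-6) = 0.476
  R = 52.14 / 0.476 = 109.5 K

109.5 K


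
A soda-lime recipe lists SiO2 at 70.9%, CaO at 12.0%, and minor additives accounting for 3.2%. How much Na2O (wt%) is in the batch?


Pieces sum to 100%:
  Na2O = 100 - (SiO2 + CaO + others)
  Na2O = 100 - (70.9 + 12.0 + 3.2) = 13.9%

13.9%


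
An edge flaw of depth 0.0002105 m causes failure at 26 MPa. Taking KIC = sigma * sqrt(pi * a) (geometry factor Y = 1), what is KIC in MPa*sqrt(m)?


Fracture toughness: KIC = sigma * sqrt(pi * a)
  pi * a = pi * 0.0002105 = 0.000661305
  sqrt(pi * a) = 0.025716
  KIC = 26 * 0.025716 = 0.669 MPa*sqrt(m)

0.669 MPa*sqrt(m)


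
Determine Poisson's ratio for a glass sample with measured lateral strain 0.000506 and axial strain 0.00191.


Poisson's ratio: nu = lateral strain / axial strain
  nu = 0.000506 / 0.00191 = 0.2649

0.2649


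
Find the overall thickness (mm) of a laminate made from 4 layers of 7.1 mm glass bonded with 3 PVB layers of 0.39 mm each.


Total thickness = glass contribution + PVB contribution
  Glass: 4 * 7.1 = 28.4 mm
  PVB: 3 * 0.39 = 1.17 mm
  Total = 28.4 + 1.17 = 29.57 mm

29.57 mm


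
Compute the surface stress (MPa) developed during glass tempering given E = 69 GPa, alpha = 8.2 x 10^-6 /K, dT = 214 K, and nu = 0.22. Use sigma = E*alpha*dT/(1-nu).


Tempering stress: sigma = E * alpha * dT / (1 - nu)
  E (MPa) = 69 * 1000 = 69000
  Numerator = 69000 * (8.2 x 10^-6) * 214 = 121.0812
  Denominator = 1 - 0.22 = 0.78
  sigma = 121.0812 / 0.78 = 155.2 MPa

155.2 MPa


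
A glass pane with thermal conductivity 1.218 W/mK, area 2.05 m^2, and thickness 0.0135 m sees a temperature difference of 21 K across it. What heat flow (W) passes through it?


Fourier's law: Q = k * A * dT / t
  Q = 1.218 * 2.05 * 21 / 0.0135
  Q = 52.4349 / 0.0135 = 3884.1 W

3884.1 W


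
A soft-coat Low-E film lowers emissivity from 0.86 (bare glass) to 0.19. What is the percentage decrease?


Percentage reduction = (1 - coated/uncoated) * 100
  Ratio = 0.19 / 0.86 = 0.2209
  Reduction = (1 - 0.2209) * 100 = 77.9%

77.9%


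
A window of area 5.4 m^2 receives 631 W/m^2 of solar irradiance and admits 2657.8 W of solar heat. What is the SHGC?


Rearrange Q = Area * SHGC * Irradiance:
  SHGC = Q / (Area * Irradiance)
  SHGC = 2657.8 / (5.4 * 631) = 0.78

0.78


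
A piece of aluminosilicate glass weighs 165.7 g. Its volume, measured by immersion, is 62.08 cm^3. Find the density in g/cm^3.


Use the definition of density:
  rho = mass / volume
  rho = 165.7 / 62.08 = 2.669 g/cm^3

2.669 g/cm^3


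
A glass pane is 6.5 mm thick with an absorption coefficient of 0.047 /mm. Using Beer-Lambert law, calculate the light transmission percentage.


Beer-Lambert law: T = exp(-alpha * thickness)
  exponent = -0.047 * 6.5 = -0.3055
  T = exp(-0.3055) = 0.7368
  Percentage = 0.7368 * 100 = 73.68%

73.68%


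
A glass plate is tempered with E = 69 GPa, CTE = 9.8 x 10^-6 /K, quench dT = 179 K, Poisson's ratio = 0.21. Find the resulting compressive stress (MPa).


Tempering stress: sigma = E * alpha * dT / (1 - nu)
  E (MPa) = 69 * 1000 = 69000
  Numerator = 69000 * (9.8 x 10^-6) * 179 = 121.0398
  Denominator = 1 - 0.21 = 0.79
  sigma = 121.0398 / 0.79 = 153.2 MPa

153.2 MPa


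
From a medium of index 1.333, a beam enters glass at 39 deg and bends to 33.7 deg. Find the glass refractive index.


Apply Snell's law: n1 * sin(theta1) = n2 * sin(theta2)
  n2 = n1 * sin(theta1) / sin(theta2)
  sin(39) = 0.62932
  sin(33.7) = 0.554844
  n2 = 1.333 * 0.62932 / 0.554844 = 1.5119

1.5119


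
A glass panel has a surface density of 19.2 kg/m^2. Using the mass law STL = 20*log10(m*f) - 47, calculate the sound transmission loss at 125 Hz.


Mass law: STL = 20 * log10(m * f) - 47
  m * f = 19.2 * 125 = 2400
  log10(2400) = 3.38021
  STL = 20 * 3.38021 - 47 = 67.6042 - 47 = 20.6 dB

20.6 dB


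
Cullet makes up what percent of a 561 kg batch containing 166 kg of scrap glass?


Cullet ratio = (cullet mass / total batch mass) * 100
  Ratio = 166 / 561 * 100 = 29.59%

29.59%


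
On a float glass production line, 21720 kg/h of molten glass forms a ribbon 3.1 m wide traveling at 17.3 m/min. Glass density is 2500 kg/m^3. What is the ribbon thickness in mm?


Ribbon cross-section from mass balance:
  Volume rate = throughput / density = 21720 / 2500 = 8.688 m^3/h
  thickness = volume rate / (speed * 60 * width), i.e.
  thickness = throughput / (60 * speed * width * density) * 1000
  thickness = 21720 / (60 * 17.3 * 3.1 * 2500) * 1000 = 2.7 mm

2.7 mm


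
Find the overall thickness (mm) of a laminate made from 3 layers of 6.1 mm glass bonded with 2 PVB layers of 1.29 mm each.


Total thickness = glass contribution + PVB contribution
  Glass: 3 * 6.1 = 18.3 mm
  PVB: 2 * 1.29 = 2.58 mm
  Total = 18.3 + 2.58 = 20.88 mm

20.88 mm


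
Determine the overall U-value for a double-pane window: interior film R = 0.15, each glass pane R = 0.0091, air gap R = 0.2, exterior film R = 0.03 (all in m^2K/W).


Total thermal resistance (series):
  R_total = R_in + R_glass + R_air + R_glass + R_out
  R_total = 0.15 + 0.0091 + 0.2 + 0.0091 + 0.03 = 0.3982 m^2K/W
U-value = 1 / R_total = 1 / 0.3982 = 2.511 W/m^2K

2.511 W/m^2K


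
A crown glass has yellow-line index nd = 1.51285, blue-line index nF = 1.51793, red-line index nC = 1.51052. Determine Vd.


Abbe number formula: Vd = (nd - 1) / (nF - nC)
  nd - 1 = 1.51285 - 1 = 0.51285
  nF - nC = 1.51793 - 1.51052 = 0.00741
  Vd = 0.51285 / 0.00741 = 69.21

69.21


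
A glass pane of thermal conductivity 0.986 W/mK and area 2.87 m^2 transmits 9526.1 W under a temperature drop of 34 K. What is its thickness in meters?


Fourier's law: t = k * A * dT / Q
  t = 0.986 * 2.87 * 34 / 9526.1
  t = 96.21388 / 9526.1 = 0.0101 m

0.0101 m


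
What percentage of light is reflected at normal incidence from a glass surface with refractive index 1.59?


Fresnel reflectance at normal incidence:
  R = ((n - 1)/(n + 1))^2
  (n - 1)/(n + 1) = (1.59 - 1)/(1.59 + 1) = 0.227799
  R = 0.227799^2 = 0.0518924
  R(%) = 0.0518924 * 100 = 5.189%

5.189%


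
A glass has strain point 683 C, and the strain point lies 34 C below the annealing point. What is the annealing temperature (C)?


T_anneal = T_strain + gap:
  T_anneal = 683 + 34 = 717 C

717 C


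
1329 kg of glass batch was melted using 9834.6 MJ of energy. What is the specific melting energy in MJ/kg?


Rearrange E = m * s for s:
  s = E / m
  s = 9834.6 / 1329 = 7.4 MJ/kg

7.4 MJ/kg


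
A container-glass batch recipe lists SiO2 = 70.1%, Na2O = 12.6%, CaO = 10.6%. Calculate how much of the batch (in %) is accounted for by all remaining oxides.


Sum the three major oxides:
  SiO2 + Na2O + CaO = 70.1 + 12.6 + 10.6 = 93.3%
Subtract from 100%:
  Others = 100 - 93.3 = 6.7%

6.7%


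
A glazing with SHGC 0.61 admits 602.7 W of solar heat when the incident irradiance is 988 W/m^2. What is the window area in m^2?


Rearrange Q = Area * SHGC * Irradiance:
  Area = Q / (SHGC * Irradiance)
  Area = 602.7 / (0.61 * 988) = 1.0 m^2

1.0 m^2


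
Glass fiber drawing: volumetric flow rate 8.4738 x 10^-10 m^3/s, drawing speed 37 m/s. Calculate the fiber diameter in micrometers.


Cross-sectional area from continuity:
  A = Q / v = 8.4738 x 10^-10 / 37 = 2.290216 x 10^-11 m^2
Diameter from circular cross-section:
  d = sqrt(4A / pi) * 10^6 (m -> um)
  d = sqrt(4 * 2.290216 x 10^-11 / pi) * 10^6 = 5.4 um

5.4 um


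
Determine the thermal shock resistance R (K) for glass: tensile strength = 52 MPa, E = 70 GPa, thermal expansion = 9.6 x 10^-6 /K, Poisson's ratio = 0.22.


Thermal shock resistance: R = sigma * (1 - nu) / (E * alpha)
  Numerator = 52 * (1 - 0.22) = 40.56
  Denominator = 70 * 1000 * (9.6 x 10^-6) = 0.672
  R = 40.56 / 0.672 = 60.4 K

60.4 K


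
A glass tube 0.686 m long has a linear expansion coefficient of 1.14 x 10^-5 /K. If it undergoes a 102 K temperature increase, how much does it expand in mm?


Thermal expansion formula: dL = alpha * L0 * dT
  dL = (1.14 x 10^-5) * 0.686 * 102 = 0.00079768 m
Convert to mm: 0.00079768 * 1000 = 0.7977 mm

0.7977 mm


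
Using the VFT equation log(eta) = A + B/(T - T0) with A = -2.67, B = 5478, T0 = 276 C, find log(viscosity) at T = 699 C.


VFT equation: log(eta) = A + B / (T - T0)
  T - T0 = 699 - 276 = 423
  B / (T - T0) = 5478 / 423 = 12.95
  log(eta) = -2.67 + 12.95 = 10.28

10.28


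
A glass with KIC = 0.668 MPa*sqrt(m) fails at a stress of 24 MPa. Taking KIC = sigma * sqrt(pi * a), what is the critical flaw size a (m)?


Rearrange KIC = sigma * sqrt(pi * a):
  sqrt(pi * a) = KIC / sigma
  sqrt(pi * a) = 0.668 / 24 = 0.027833
  a = (KIC / sigma)^2 / pi
  a = 0.027833^2 / pi = 0.0002466 m

0.0002466 m


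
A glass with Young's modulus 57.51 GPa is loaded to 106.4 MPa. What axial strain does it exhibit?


Rearrange E = sigma / epsilon:
  epsilon = sigma / E
  E (MPa) = 57.51 * 1000 = 57510
  epsilon = 106.4 / 57510 = 0.00185

0.00185


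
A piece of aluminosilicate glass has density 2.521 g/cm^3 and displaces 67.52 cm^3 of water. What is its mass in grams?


Rearrange rho = m / V:
  m = rho * V
  m = 2.521 * 67.52 = 170.218 g

170.218 g


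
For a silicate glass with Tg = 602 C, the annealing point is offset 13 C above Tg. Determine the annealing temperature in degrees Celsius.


The annealing temperature is Tg plus the offset:
  T_anneal = 602 + 13 = 615 C

615 C


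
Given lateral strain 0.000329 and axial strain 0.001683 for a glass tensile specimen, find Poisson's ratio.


Poisson's ratio: nu = lateral strain / axial strain
  nu = 0.000329 / 0.001683 = 0.1955

0.1955


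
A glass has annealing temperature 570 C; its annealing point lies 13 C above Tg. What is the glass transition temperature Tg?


Rearrange T_anneal = Tg + offset for Tg:
  Tg = T_anneal - offset = 570 - 13 = 557 C

557 C


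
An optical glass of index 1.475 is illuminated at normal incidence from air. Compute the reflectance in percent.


Fresnel reflectance at normal incidence:
  R = ((n - 1)/(n + 1))^2
  (n - 1)/(n + 1) = (1.475 - 1)/(1.475 + 1) = 0.191919
  R = 0.191919^2 = 0.0368329
  R(%) = 0.0368329 * 100 = 3.683%

3.683%


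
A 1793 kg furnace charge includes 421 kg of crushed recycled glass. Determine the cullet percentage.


Cullet ratio = (cullet mass / total batch mass) * 100
  Ratio = 421 / 1793 * 100 = 23.48%

23.48%


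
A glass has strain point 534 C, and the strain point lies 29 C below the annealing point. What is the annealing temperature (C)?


T_anneal = T_strain + gap:
  T_anneal = 534 + 29 = 563 C

563 C


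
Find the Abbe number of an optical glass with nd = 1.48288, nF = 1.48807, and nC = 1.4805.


Abbe number formula: Vd = (nd - 1) / (nF - nC)
  nd - 1 = 1.48288 - 1 = 0.48288
  nF - nC = 1.48807 - 1.4805 = 0.00757
  Vd = 0.48288 / 0.00757 = 63.79

63.79


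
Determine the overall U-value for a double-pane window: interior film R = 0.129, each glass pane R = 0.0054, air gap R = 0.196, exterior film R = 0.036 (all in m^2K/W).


Total thermal resistance (series):
  R_total = R_in + R_glass + R_air + R_glass + R_out
  R_total = 0.129 + 0.0054 + 0.196 + 0.0054 + 0.036 = 0.3718 m^2K/W
U-value = 1 / R_total = 1 / 0.3718 = 2.69 W/m^2K

2.69 W/m^2K


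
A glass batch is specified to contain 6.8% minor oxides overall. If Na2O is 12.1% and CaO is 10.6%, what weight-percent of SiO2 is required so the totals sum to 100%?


Known pieces sum to 100%:
  SiO2 = 100 - (others + Na2O + CaO)
  SiO2 = 100 - (6.8 + 12.1 + 10.6) = 70.5%

70.5%


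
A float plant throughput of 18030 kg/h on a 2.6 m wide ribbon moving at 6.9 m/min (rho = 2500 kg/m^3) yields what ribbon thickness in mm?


Ribbon cross-section from mass balance:
  Volume rate = throughput / density = 18030 / 2500 = 7.212 m^3/h
  thickness = volume rate / (speed * 60 * width), i.e.
  thickness = throughput / (60 * speed * width * density) * 1000
  thickness = 18030 / (60 * 6.9 * 2.6 * 2500) * 1000 = 6.7 mm

6.7 mm


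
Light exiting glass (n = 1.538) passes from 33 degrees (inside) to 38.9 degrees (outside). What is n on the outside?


Apply Snell's law: n1 * sin(theta1) = n2 * sin(theta2)
  n2 = n1 * sin(theta1) / sin(theta2)
  sin(33) = 0.544639
  sin(38.9) = 0.627963
  n2 = 1.538 * 0.544639 / 0.627963 = 1.3339

1.3339


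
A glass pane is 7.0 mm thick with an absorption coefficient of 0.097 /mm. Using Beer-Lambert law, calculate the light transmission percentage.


Beer-Lambert law: T = exp(-alpha * thickness)
  exponent = -0.097 * 7.0 = -0.679
  T = exp(-0.679) = 0.5071
  Percentage = 0.5071 * 100 = 50.71%

50.71%


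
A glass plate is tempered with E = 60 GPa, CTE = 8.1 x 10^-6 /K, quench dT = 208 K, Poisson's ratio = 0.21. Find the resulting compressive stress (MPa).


Tempering stress: sigma = E * alpha * dT / (1 - nu)
  E (MPa) = 60 * 1000 = 60000
  Numerator = 60000 * (8.1 x 10^-6) * 208 = 101.088
  Denominator = 1 - 0.21 = 0.79
  sigma = 101.088 / 0.79 = 128.0 MPa

128.0 MPa


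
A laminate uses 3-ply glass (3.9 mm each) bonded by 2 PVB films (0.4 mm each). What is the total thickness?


Total thickness = glass contribution + PVB contribution
  Glass: 3 * 3.9 = 11.7 mm
  PVB: 2 * 0.4 = 0.8 mm
  Total = 11.7 + 0.8 = 12.5 mm

12.5 mm


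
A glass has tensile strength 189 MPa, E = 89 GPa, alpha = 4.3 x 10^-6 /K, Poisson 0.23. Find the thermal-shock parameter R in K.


Thermal shock resistance: R = sigma * (1 - nu) / (E * alpha)
  Numerator = 189 * (1 - 0.23) = 145.53
  Denominator = 89 * 1000 * (4.3 x 10^-6) = 0.3827
  R = 145.53 / 0.3827 = 380.3 K

380.3 K


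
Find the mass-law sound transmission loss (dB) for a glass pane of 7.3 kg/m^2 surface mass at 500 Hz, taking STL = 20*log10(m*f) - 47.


Mass law: STL = 20 * log10(m * f) - 47
  m * f = 7.3 * 500 = 3650
  log10(3650) = 3.56229
  STL = 20 * 3.56229 - 47 = 71.2458 - 47 = 24.2 dB

24.2 dB
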